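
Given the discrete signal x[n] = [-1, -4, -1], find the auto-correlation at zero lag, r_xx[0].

The auto-correlation at zero lag r_xx[0] equals the signal energy.
r_xx[0] = sum of x[n]^2 = (-1)^2 + (-4)^2 + (-1)^2
= 1 + 16 + 1 = 18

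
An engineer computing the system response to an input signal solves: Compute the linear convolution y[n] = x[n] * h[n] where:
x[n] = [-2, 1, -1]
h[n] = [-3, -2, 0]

y[n] = sum_k x[k]*h[n-k]. Output length = len(x) + len(h) - 1 = 3 + 3 - 1 = 5.
y[0] = -2*-3 = 6
y[1] = 1*-3 + -2*-2 = 1
y[2] = -1*-3 + 1*-2 + -2*0 = 1
y[3] = -1*-2 + 1*0 = 2
y[4] = -1*0 = 0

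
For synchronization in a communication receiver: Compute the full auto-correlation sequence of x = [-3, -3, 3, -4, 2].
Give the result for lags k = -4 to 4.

r_xx[k] = sum_m x[m]*x[m+k], indexed from 0, for k = -4 to 4:
  r_xx[-4] = x[4]*x[0] = -6
  r_xx[-3] = x[3]*x[0] + x[4]*x[1] = 6
  r_xx[-2] = x[2]*x[0] + x[3]*x[1] + x[4]*x[2] = 9
  r_xx[-1] = x[1]*x[0] + x[2]*x[1] + x[3]*x[2] + x[4]*x[3] = -20
  r_xx[0] = x[0]*x[0] + x[1]*x[1] + x[2]*x[2] + x[3]*x[3] + x[4]*x[4] = 47
  r_xx[1] = x[0]*x[1] + x[1]*x[2] + x[2]*x[3] + x[3]*x[4] = -20
  r_xx[2] = x[0]*x[2] + x[1]*x[3] + x[2]*x[4] = 9
  r_xx[3] = x[0]*x[3] + x[1]*x[4] = 6
  r_xx[4] = x[0]*x[4] = -6
r_xx = [-6, 6, 9, -20, 47, -20, 9, 6, -6]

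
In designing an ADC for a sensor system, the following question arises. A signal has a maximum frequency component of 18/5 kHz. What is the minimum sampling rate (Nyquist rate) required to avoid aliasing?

By the Nyquist-Shannon sampling theorem,
the minimum sampling rate (Nyquist rate) must be at least 2 * f_max.
Nyquist rate = 2 * 18/5 kHz = 36/5 kHz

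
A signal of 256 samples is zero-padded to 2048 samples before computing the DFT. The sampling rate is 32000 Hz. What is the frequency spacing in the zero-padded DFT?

Original DFT: N = 256, resolution = f_s/N = 32000/256 = 125 Hz
Zero-padded DFT: N = 2048, resolution = f_s/N = 32000/2048 = 125/8 Hz
Zero-padding interpolates the spectrum (finer frequency grid)
but does NOT improve the true spectral resolution (ability to resolve close frequencies).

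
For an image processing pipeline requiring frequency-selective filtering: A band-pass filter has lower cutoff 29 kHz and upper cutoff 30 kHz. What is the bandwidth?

Bandwidth = f_high - f_low
= 30 kHz - 29 kHz = 1 kHz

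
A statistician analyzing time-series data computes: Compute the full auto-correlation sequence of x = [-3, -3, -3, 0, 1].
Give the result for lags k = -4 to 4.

r_xx[k] = sum_m x[m]*x[m+k], indexed from 0, for k = -4 to 4:
  r_xx[-4] = x[4]*x[0] = -3
  r_xx[-3] = x[3]*x[0] + x[4]*x[1] = -3
  r_xx[-2] = x[2]*x[0] + x[3]*x[1] + x[4]*x[2] = 6
  r_xx[-1] = x[1]*x[0] + x[2]*x[1] + x[3]*x[2] + x[4]*x[3] = 18
  r_xx[0] = x[0]*x[0] + x[1]*x[1] + x[2]*x[2] + x[3]*x[3] + x[4]*x[4] = 28
  r_xx[1] = x[0]*x[1] + x[1]*x[2] + x[2]*x[3] + x[3]*x[4] = 18
  r_xx[2] = x[0]*x[2] + x[1]*x[3] + x[2]*x[4] = 6
  r_xx[3] = x[0]*x[3] + x[1]*x[4] = -3
  r_xx[4] = x[0]*x[4] = -3
r_xx = [-3, -3, 6, 18, 28, 18, 6, -3, -3]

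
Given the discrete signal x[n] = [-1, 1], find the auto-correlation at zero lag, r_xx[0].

The auto-correlation at zero lag r_xx[0] equals the signal energy.
r_xx[0] = sum of x[n]^2 = (-1)^2 + 1^2
= 1 + 1 = 2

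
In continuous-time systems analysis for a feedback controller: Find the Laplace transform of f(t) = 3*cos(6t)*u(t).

Standard pair: cos(wt)*u(t) <-> s/(s^2+w^2)
With w = 6: L{3*cos(6t)*u(t)} = 3s/(s^2+36)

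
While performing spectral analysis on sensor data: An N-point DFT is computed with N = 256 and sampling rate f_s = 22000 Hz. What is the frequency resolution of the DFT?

DFT frequency resolution = f_s / N
= 22000 / 256 = 1375/16 Hz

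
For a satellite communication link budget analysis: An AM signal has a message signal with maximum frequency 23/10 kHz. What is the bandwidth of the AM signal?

In AM (double-sideband), the bandwidth is twice the message frequency.
BW = 2 * f_m = 2 * 23/10 kHz = 23/5 kHz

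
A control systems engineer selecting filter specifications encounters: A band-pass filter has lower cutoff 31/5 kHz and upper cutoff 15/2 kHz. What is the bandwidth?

Bandwidth = f_high - f_low
= 15/2 kHz - 31/5 kHz = 13/10 kHz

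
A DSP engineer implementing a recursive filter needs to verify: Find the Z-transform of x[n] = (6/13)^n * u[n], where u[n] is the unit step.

The Z-transform of a^n * u[n] is z/(z-a) for |z| > |a|.
Here a = 6/13, so X(z) = z/(z - (6/13)) = 13z/(13z - 6)
ROC: |z| > 6/13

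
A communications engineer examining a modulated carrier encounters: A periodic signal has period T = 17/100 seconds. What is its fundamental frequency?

The fundamental frequency is the reciprocal of the period.
f = 1/T = 1/(17/100) = 100/17 Hz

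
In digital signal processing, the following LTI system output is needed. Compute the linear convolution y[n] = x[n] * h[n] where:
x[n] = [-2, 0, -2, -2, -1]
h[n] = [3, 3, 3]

y[n] = sum_k x[k]*h[n-k]. Output length = len(x) + len(h) - 1 = 5 + 3 - 1 = 7.
y[0] = -2*3 = -6
y[1] = 0*3 + -2*3 = -6
y[2] = -2*3 + 0*3 + -2*3 = -12
y[3] = -2*3 + -2*3 + 0*3 = -12
y[4] = -1*3 + -2*3 + -2*3 = -15
y[5] = -1*3 + -2*3 = -9
y[6] = -1*3 = -3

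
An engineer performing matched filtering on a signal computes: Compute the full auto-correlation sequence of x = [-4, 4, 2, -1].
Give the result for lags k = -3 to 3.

r_xx[k] = sum_m x[m]*x[m+k], indexed from 0, for k = -3 to 3:
  r_xx[-3] = x[3]*x[0] = 4
  r_xx[-2] = x[2]*x[0] + x[3]*x[1] = -12
  r_xx[-1] = x[1]*x[0] + x[2]*x[1] + x[3]*x[2] = -10
  r_xx[0] = x[0]*x[0] + x[1]*x[1] + x[2]*x[2] + x[3]*x[3] = 37
  r_xx[1] = x[0]*x[1] + x[1]*x[2] + x[2]*x[3] = -10
  r_xx[2] = x[0]*x[2] + x[1]*x[3] = -12
  r_xx[3] = x[0]*x[3] = 4
r_xx = [4, -12, -10, 37, -10, -12, 4]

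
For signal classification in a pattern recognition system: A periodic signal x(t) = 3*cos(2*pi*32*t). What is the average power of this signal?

Average power of A*cos(wt) is A^2/2.
P = 3^2 / 2 = 9/2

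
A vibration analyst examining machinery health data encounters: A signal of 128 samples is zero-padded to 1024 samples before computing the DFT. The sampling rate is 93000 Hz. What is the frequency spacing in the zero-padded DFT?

Original DFT: N = 128, resolution = f_s/N = 93000/128 = 11625/16 Hz
Zero-padded DFT: N = 1024, resolution = f_s/N = 93000/1024 = 11625/128 Hz
Zero-padding interpolates the spectrum (finer frequency grid)
but does NOT improve the true spectral resolution (ability to resolve close frequencies).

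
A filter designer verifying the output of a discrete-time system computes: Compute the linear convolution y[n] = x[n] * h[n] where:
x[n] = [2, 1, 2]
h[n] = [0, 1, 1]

y[n] = sum_k x[k]*h[n-k]. Output length = len(x) + len(h) - 1 = 3 + 3 - 1 = 5.
y[0] = 2*0 = 0
y[1] = 1*0 + 2*1 = 2
y[2] = 2*0 + 1*1 + 2*1 = 3
y[3] = 2*1 + 1*1 = 3
y[4] = 2*1 = 2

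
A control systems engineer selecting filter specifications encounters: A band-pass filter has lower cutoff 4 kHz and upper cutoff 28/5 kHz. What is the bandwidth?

Bandwidth = f_high - f_low
= 28/5 kHz - 4 kHz = 8/5 kHz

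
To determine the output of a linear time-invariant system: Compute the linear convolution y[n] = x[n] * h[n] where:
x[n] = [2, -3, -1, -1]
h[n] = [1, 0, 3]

y[n] = sum_k x[k]*h[n-k]. Output length = len(x) + len(h) - 1 = 4 + 3 - 1 = 6.
y[0] = 2*1 = 2
y[1] = -3*1 + 2*0 = -3
y[2] = -1*1 + -3*0 + 2*3 = 5
y[3] = -1*1 + -1*0 + -3*3 = -10
y[4] = -1*0 + -1*3 = -3
y[5] = -1*3 = -3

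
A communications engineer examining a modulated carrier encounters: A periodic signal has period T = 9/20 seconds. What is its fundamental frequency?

The fundamental frequency is the reciprocal of the period.
f = 1/T = 1/(9/20) = 20/9 Hz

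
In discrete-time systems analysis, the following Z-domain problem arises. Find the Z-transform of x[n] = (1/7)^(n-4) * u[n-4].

Time-shifting property: if X(z) = Z{x[n]}, then Z{x[n-d]} = z^(-d) * X(z)
X(z) = z/(z - 1/7) for x[n] = (1/7)^n * u[n]
Z{x[n-4]} = z^(-4) * z/(z - 1/7) = z^(-3)/(z - 1/7)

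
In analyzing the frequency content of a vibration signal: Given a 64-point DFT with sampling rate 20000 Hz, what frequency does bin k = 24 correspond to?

The frequency of DFT bin k is: f_k = k * f_s / N
f_24 = 24 * 20000 / 64 = 7500 Hz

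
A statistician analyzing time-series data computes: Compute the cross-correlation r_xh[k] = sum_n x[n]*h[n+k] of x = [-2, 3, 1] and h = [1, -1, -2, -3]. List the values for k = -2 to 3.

Both sequences indexed from 0 and zero outside their support.
Lags with overlap: k = -2 to 3.
  r_xh[-2] = x[2]*h[0] = 1
  r_xh[-1] = x[1]*h[0] + x[2]*h[1] = 2
  r_xh[0] = x[0]*h[0] + x[1]*h[1] + x[2]*h[2] = -7
  r_xh[1] = x[0]*h[1] + x[1]*h[2] + x[2]*h[3] = -7
  r_xh[2] = x[0]*h[2] + x[1]*h[3] = -5
  r_xh[3] = x[0]*h[3] = 6
r_xh = [1, 2, -7, -7, -5, 6] (for k = -2, ..., 3)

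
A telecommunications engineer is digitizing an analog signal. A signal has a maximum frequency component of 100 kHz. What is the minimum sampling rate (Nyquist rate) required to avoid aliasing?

By the Nyquist-Shannon sampling theorem,
the minimum sampling rate (Nyquist rate) must be at least 2 * f_max.
Nyquist rate = 2 * 100 kHz = 200 kHz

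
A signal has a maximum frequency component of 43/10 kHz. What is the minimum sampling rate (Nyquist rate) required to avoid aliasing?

By the Nyquist-Shannon sampling theorem,
the minimum sampling rate (Nyquist rate) must be at least 2 * f_max.
Nyquist rate = 2 * 43/10 kHz = 43/5 kHz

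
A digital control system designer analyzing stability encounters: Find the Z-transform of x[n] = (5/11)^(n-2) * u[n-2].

Time-shifting property: if X(z) = Z{x[n]}, then Z{x[n-d]} = z^(-d) * X(z)
X(z) = z/(z - 5/11) for x[n] = (5/11)^n * u[n]
Z{x[n-2]} = z^(-2) * z/(z - 5/11) = z^(-1)/(z - 5/11)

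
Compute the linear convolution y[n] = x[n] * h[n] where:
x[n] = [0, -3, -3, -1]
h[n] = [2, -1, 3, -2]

y[n] = sum_k x[k]*h[n-k]. Output length = len(x) + len(h) - 1 = 4 + 4 - 1 = 7.
y[0] = 0*2 = 0
y[1] = -3*2 + 0*-1 = -6
y[2] = -3*2 + -3*-1 + 0*3 = -3
y[3] = -1*2 + -3*-1 + -3*3 + 0*-2 = -8
y[4] = -1*-1 + -3*3 + -3*-2 = -2
y[5] = -1*3 + -3*-2 = 3
y[6] = -1*-2 = 2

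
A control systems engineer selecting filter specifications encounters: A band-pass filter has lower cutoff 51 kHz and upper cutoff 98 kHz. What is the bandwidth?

Bandwidth = f_high - f_low
= 98 kHz - 51 kHz = 47 kHz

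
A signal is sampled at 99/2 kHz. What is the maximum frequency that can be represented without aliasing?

The maximum frequency that can be represented without aliasing
is the Nyquist frequency: f_max = f_s / 2 = 99/2 kHz / 2 = 99/4 kHz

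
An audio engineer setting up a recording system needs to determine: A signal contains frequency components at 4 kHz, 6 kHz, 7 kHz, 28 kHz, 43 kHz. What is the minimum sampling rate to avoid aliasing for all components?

The highest frequency component is f_max = 43 kHz.
Nyquist rate = 2 * f_max = 2 * 43 kHz = 86 kHz.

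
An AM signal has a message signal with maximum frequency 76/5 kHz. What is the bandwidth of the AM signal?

In AM (double-sideband), the bandwidth is twice the message frequency.
BW = 2 * f_m = 2 * 76/5 kHz = 152/5 kHz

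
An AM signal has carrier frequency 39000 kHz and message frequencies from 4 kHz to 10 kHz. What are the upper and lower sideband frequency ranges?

Upper sideband (USB) = fc + [fm_low, fm_high] = 39000 + [4, 10] = [39004, 39010] kHz
Lower sideband (LSB) = fc - [fm_high, fm_low] = 39000 - [10, 4] = [38990, 38996] kHz
Total occupied spectrum: 38990 kHz to 39010 kHz (plus carrier at 39000 kHz)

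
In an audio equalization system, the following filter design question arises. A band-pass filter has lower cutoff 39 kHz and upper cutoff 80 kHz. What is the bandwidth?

Bandwidth = f_high - f_low
= 80 kHz - 39 kHz = 41 kHz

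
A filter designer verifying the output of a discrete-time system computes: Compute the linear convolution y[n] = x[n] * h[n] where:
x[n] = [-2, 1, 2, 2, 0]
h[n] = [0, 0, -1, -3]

y[n] = sum_k x[k]*h[n-k]. Output length = len(x) + len(h) - 1 = 5 + 4 - 1 = 8.
y[0] = -2*0 = 0
y[1] = 1*0 + -2*0 = 0
y[2] = 2*0 + 1*0 + -2*-1 = 2
y[3] = 2*0 + 2*0 + 1*-1 + -2*-3 = 5
y[4] = 0*0 + 2*0 + 2*-1 + 1*-3 = -5
y[5] = 0*0 + 2*-1 + 2*-3 = -8
y[6] = 0*-1 + 2*-3 = -6
y[7] = 0*-3 = 0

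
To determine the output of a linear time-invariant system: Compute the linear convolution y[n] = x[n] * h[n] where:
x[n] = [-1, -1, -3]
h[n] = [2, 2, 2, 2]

y[n] = sum_k x[k]*h[n-k]. Output length = len(x) + len(h) - 1 = 3 + 4 - 1 = 6.
y[0] = -1*2 = -2
y[1] = -1*2 + -1*2 = -4
y[2] = -3*2 + -1*2 + -1*2 = -10
y[3] = -3*2 + -1*2 + -1*2 = -10
y[4] = -3*2 + -1*2 = -8
y[5] = -3*2 = -6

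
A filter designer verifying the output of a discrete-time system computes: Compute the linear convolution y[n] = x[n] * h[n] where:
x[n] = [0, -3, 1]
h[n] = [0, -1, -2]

y[n] = sum_k x[k]*h[n-k]. Output length = len(x) + len(h) - 1 = 3 + 3 - 1 = 5.
y[0] = 0*0 = 0
y[1] = -3*0 + 0*-1 = 0
y[2] = 1*0 + -3*-1 + 0*-2 = 3
y[3] = 1*-1 + -3*-2 = 5
y[4] = 1*-2 = -2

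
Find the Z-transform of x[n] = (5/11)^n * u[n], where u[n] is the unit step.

The Z-transform of a^n * u[n] is z/(z-a) for |z| > |a|.
Here a = 5/11, so X(z) = z/(z - (5/11)) = 11z/(11z - 5)
ROC: |z| > 5/11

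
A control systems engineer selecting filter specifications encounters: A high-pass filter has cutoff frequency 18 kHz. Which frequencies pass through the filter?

A high-pass filter passes all frequencies above the cutoff frequency 18 kHz and attenuates lower frequencies.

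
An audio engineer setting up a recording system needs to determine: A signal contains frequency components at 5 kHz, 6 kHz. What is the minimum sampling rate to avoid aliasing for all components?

The highest frequency component is f_max = 6 kHz.
Nyquist rate = 2 * f_max = 2 * 6 kHz = 12 kHz.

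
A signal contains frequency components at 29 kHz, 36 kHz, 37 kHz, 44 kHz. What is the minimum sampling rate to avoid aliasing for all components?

The highest frequency component is f_max = 44 kHz.
Nyquist rate = 2 * f_max = 2 * 44 kHz = 88 kHz.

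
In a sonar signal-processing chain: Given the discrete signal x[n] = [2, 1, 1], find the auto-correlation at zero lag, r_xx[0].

The auto-correlation at zero lag r_xx[0] equals the signal energy.
r_xx[0] = sum of x[n]^2 = 2^2 + 1^2 + 1^2
= 4 + 1 + 1 = 6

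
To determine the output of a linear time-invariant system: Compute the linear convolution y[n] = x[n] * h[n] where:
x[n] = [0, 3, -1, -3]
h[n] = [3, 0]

y[n] = sum_k x[k]*h[n-k]. Output length = len(x) + len(h) - 1 = 4 + 2 - 1 = 5.
y[0] = 0*3 = 0
y[1] = 3*3 + 0*0 = 9
y[2] = -1*3 + 3*0 = -3
y[3] = -3*3 + -1*0 = -9
y[4] = -3*0 = 0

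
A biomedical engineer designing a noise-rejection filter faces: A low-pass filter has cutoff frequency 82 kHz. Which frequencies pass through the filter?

A low-pass filter passes all frequencies below the cutoff frequency 82 kHz and attenuates higher frequencies.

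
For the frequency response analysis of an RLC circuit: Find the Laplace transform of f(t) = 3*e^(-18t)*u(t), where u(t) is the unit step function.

Standard Laplace transform pair:
e^(-at)*u(t) <-> 1/(s+a)
With a = 18: L{3*e^(-18t)*u(t)} = 3/(s+18), ROC: Re(s) > -18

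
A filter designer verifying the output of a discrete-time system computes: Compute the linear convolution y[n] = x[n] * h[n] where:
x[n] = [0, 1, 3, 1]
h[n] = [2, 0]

y[n] = sum_k x[k]*h[n-k]. Output length = len(x) + len(h) - 1 = 4 + 2 - 1 = 5.
y[0] = 0*2 = 0
y[1] = 1*2 + 0*0 = 2
y[2] = 3*2 + 1*0 = 6
y[3] = 1*2 + 3*0 = 2
y[4] = 1*0 = 0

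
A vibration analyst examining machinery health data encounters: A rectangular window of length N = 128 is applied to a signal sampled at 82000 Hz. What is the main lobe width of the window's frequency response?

For a rectangular window of length N,
the main lobe width in frequency is 2*f_s/N.
= 2*82000/128 = 5125/4 Hz
This determines the minimum frequency separation for resolving two sinusoids.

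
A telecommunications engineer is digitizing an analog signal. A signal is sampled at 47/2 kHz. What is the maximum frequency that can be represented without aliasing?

The maximum frequency that can be represented without aliasing
is the Nyquist frequency: f_max = f_s / 2 = 47/2 kHz / 2 = 47/4 kHz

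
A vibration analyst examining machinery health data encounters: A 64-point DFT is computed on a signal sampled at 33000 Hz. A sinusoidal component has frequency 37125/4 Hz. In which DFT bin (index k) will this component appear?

DFT frequency resolution = f_s/N = 33000/64 = 4125/8 Hz
Bin index k = f_signal / resolution = 37125/4 / 4125/8 = 18
The signal frequency 37125/4 Hz falls in DFT bin k = 18.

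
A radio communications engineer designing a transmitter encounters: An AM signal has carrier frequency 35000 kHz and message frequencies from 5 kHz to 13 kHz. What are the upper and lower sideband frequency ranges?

Upper sideband (USB) = fc + [fm_low, fm_high] = 35000 + [5, 13] = [35005, 35013] kHz
Lower sideband (LSB) = fc - [fm_high, fm_low] = 35000 - [13, 5] = [34987, 34995] kHz
Total occupied spectrum: 34987 kHz to 35013 kHz (plus carrier at 35000 kHz)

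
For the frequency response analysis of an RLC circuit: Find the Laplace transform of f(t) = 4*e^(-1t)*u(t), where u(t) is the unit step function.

Standard Laplace transform pair:
e^(-at)*u(t) <-> 1/(s+a)
With a = 1: L{4*e^(-1t)*u(t)} = 4/(s+1), ROC: Re(s) > -1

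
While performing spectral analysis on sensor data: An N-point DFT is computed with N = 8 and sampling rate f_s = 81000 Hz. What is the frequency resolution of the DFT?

DFT frequency resolution = f_s / N
= 81000 / 8 = 10125 Hz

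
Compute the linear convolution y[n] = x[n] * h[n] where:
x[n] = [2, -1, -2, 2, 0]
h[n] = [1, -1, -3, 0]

y[n] = sum_k x[k]*h[n-k]. Output length = len(x) + len(h) - 1 = 5 + 4 - 1 = 8.
y[0] = 2*1 = 2
y[1] = -1*1 + 2*-1 = -3
y[2] = -2*1 + -1*-1 + 2*-3 = -7
y[3] = 2*1 + -2*-1 + -1*-3 + 2*0 = 7
y[4] = 0*1 + 2*-1 + -2*-3 + -1*0 = 4
y[5] = 0*-1 + 2*-3 + -2*0 = -6
y[6] = 0*-3 + 2*0 = 0
y[7] = 0*0 = 0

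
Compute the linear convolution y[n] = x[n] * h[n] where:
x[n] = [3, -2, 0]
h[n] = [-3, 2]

y[n] = sum_k x[k]*h[n-k]. Output length = len(x) + len(h) - 1 = 3 + 2 - 1 = 4.
y[0] = 3*-3 = -9
y[1] = -2*-3 + 3*2 = 12
y[2] = 0*-3 + -2*2 = -4
y[3] = 0*2 = 0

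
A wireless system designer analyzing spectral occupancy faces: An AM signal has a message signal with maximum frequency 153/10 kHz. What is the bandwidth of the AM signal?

In AM (double-sideband), the bandwidth is twice the message frequency.
BW = 2 * f_m = 2 * 153/10 kHz = 153/5 kHz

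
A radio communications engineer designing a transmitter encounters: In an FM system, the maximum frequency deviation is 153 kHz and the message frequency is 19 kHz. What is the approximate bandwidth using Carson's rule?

Carson's rule: BW = 2*(delta_f + f_m)
= 2*(153 + 19) kHz = 344 kHz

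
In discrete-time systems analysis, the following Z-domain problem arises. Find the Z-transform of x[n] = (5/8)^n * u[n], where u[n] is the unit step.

The Z-transform of a^n * u[n] is z/(z-a) for |z| > |a|.
Here a = 5/8, so X(z) = z/(z - (5/8)) = 8z/(8z - 5)
ROC: |z| > 5/8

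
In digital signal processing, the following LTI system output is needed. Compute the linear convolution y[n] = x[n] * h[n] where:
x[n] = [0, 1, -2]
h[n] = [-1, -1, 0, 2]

y[n] = sum_k x[k]*h[n-k]. Output length = len(x) + len(h) - 1 = 3 + 4 - 1 = 6.
y[0] = 0*-1 = 0
y[1] = 1*-1 + 0*-1 = -1
y[2] = -2*-1 + 1*-1 + 0*0 = 1
y[3] = -2*-1 + 1*0 + 0*2 = 2
y[4] = -2*0 + 1*2 = 2
y[5] = -2*2 = -4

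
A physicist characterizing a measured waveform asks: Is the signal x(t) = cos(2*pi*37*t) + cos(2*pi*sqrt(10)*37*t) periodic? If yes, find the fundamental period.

f1 = 37 Hz, f2 = 37*sqrt(10) Hz
Ratio f2/f1 = sqrt(10), which is irrational.
Since the frequency ratio is irrational, no common period exists.
The signal is not periodic.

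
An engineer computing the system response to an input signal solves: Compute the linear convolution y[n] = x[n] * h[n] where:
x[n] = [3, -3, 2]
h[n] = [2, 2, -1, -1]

y[n] = sum_k x[k]*h[n-k]. Output length = len(x) + len(h) - 1 = 3 + 4 - 1 = 6.
y[0] = 3*2 = 6
y[1] = -3*2 + 3*2 = 0
y[2] = 2*2 + -3*2 + 3*-1 = -5
y[3] = 2*2 + -3*-1 + 3*-1 = 4
y[4] = 2*-1 + -3*-1 = 1
y[5] = 2*-1 = -2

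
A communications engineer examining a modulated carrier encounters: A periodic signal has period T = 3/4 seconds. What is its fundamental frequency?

The fundamental frequency is the reciprocal of the period.
f = 1/T = 1/(3/4) = 4/3 Hz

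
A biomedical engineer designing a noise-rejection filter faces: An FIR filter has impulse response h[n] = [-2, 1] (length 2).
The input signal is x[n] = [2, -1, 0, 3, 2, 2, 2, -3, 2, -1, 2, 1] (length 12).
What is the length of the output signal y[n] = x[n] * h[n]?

For linear convolution, the output length is:
len(y) = len(x) + len(h) - 1 = 12 + 2 - 1 = 13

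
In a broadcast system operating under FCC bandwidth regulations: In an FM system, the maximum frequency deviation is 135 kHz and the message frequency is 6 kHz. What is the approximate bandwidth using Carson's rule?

Carson's rule: BW = 2*(delta_f + f_m)
= 2*(135 + 6) kHz = 282 kHz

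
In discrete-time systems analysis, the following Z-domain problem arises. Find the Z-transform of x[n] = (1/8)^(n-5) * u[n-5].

Time-shifting property: if X(z) = Z{x[n]}, then Z{x[n-d]} = z^(-d) * X(z)
X(z) = z/(z - 1/8) for x[n] = (1/8)^n * u[n]
Z{x[n-5]} = z^(-5) * z/(z - 1/8) = z^(-4)/(z - 1/8)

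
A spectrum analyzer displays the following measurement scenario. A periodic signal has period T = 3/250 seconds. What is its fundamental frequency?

The fundamental frequency is the reciprocal of the period.
f = 1/T = 1/(3/250) = 250/3 Hz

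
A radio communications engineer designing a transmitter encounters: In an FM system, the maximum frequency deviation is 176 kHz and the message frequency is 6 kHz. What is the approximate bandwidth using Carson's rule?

Carson's rule: BW = 2*(delta_f + f_m)
= 2*(176 + 6) kHz = 364 kHz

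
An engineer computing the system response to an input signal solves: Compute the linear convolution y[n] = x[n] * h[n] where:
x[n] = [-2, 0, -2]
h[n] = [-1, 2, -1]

y[n] = sum_k x[k]*h[n-k]. Output length = len(x) + len(h) - 1 = 3 + 3 - 1 = 5.
y[0] = -2*-1 = 2
y[1] = 0*-1 + -2*2 = -4
y[2] = -2*-1 + 0*2 + -2*-1 = 4
y[3] = -2*2 + 0*-1 = -4
y[4] = -2*-1 = 2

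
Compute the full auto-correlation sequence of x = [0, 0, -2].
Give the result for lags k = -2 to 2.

r_xx[k] = sum_m x[m]*x[m+k], indexed from 0, for k = -2 to 2:
  r_xx[-2] = x[2]*x[0] = 0
  r_xx[-1] = x[1]*x[0] + x[2]*x[1] = 0
  r_xx[0] = x[0]*x[0] + x[1]*x[1] + x[2]*x[2] = 4
  r_xx[1] = x[0]*x[1] + x[1]*x[2] = 0
  r_xx[2] = x[0]*x[2] = 0
r_xx = [0, 0, 4, 0, 0]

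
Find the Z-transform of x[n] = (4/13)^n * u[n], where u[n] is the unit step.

The Z-transform of a^n * u[n] is z/(z-a) for |z| > |a|.
Here a = 4/13, so X(z) = z/(z - (4/13)) = 13z/(13z - 4)
ROC: |z| > 4/13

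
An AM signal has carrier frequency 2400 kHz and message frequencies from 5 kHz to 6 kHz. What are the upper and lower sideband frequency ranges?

Upper sideband (USB) = fc + [fm_low, fm_high] = 2400 + [5, 6] = [2405, 2406] kHz
Lower sideband (LSB) = fc - [fm_high, fm_low] = 2400 - [6, 5] = [2394, 2395] kHz
Total occupied spectrum: 2394 kHz to 2406 kHz (plus carrier at 2400 kHz)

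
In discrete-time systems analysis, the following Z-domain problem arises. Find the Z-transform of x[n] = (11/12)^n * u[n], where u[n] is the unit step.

The Z-transform of a^n * u[n] is z/(z-a) for |z| > |a|.
Here a = 11/12, so X(z) = z/(z - (11/12)) = 12z/(12z - 11)
ROC: |z| > 11/12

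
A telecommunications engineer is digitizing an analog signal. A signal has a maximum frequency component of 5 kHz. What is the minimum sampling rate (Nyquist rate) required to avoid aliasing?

By the Nyquist-Shannon sampling theorem,
the minimum sampling rate (Nyquist rate) must be at least 2 * f_max.
Nyquist rate = 2 * 5 kHz = 10 kHz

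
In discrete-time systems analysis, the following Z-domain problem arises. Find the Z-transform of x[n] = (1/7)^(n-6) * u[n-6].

Time-shifting property: if X(z) = Z{x[n]}, then Z{x[n-d]} = z^(-d) * X(z)
X(z) = z/(z - 1/7) for x[n] = (1/7)^n * u[n]
Z{x[n-6]} = z^(-6) * z/(z - 1/7) = z^(-5)/(z - 1/7)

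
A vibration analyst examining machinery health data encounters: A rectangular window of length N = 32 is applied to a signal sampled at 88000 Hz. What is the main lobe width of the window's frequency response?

For a rectangular window of length N,
the main lobe width in frequency is 2*f_s/N.
= 2*88000/32 = 5500 Hz
This determines the minimum frequency separation for resolving two sinusoids.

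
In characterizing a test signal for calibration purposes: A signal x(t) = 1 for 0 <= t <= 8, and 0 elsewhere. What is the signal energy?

Energy = integral of |x(t)|^2 dt over the signal duration
= 1^2 * 8 = 1 * 8 = 8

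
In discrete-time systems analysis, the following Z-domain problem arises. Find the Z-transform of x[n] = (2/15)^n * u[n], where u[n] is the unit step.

The Z-transform of a^n * u[n] is z/(z-a) for |z| > |a|.
Here a = 2/15, so X(z) = z/(z - (2/15)) = 15z/(15z - 2)
ROC: |z| > 2/15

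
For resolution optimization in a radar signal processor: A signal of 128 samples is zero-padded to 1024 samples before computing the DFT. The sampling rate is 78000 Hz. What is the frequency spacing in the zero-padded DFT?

Original DFT: N = 128, resolution = f_s/N = 78000/128 = 4875/8 Hz
Zero-padded DFT: N = 1024, resolution = f_s/N = 78000/1024 = 4875/64 Hz
Zero-padding interpolates the spectrum (finer frequency grid)
but does NOT improve the true spectral resolution (ability to resolve close frequencies).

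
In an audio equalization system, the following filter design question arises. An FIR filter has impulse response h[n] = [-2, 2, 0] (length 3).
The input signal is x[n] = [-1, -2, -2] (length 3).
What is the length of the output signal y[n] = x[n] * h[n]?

For linear convolution, the output length is:
len(y) = len(x) + len(h) - 1 = 3 + 3 - 1 = 5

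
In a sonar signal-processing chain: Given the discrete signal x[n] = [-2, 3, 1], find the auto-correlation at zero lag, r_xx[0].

The auto-correlation at zero lag r_xx[0] equals the signal energy.
r_xx[0] = sum of x[n]^2 = (-2)^2 + 3^2 + 1^2
= 4 + 9 + 1 = 14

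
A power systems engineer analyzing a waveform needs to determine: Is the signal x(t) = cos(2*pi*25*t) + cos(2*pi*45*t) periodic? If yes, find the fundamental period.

f1 = 25 Hz, f2 = 45 Hz
Period T1 = 1/25, T2 = 1/45
Ratio T1/T2 = 45/25, which is rational.
The signal is periodic with fundamental period T = 1/GCD(25,45) = 1/5 s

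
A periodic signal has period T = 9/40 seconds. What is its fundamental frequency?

The fundamental frequency is the reciprocal of the period.
f = 1/T = 1/(9/40) = 40/9 Hz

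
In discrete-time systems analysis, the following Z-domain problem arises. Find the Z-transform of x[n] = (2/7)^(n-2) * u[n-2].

Time-shifting property: if X(z) = Z{x[n]}, then Z{x[n-d]} = z^(-d) * X(z)
X(z) = z/(z - 2/7) for x[n] = (2/7)^n * u[n]
Z{x[n-2]} = z^(-2) * z/(z - 2/7) = z^(-1)/(z - 2/7)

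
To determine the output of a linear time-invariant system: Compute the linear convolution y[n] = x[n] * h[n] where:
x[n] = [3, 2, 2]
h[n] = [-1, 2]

y[n] = sum_k x[k]*h[n-k]. Output length = len(x) + len(h) - 1 = 3 + 2 - 1 = 4.
y[0] = 3*-1 = -3
y[1] = 2*-1 + 3*2 = 4
y[2] = 2*-1 + 2*2 = 2
y[3] = 2*2 = 4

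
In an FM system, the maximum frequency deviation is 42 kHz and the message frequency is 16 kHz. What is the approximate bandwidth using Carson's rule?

Carson's rule: BW = 2*(delta_f + f_m)
= 2*(42 + 16) kHz = 116 kHz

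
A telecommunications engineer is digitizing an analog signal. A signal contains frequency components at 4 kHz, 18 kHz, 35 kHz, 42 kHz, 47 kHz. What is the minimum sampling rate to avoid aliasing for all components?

The highest frequency component is f_max = 47 kHz.
Nyquist rate = 2 * f_max = 2 * 47 kHz = 94 kHz.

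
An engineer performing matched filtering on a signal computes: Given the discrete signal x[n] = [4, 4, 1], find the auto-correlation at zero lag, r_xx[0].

The auto-correlation at zero lag r_xx[0] equals the signal energy.
r_xx[0] = sum of x[n]^2 = 4^2 + 4^2 + 1^2
= 16 + 16 + 1 = 33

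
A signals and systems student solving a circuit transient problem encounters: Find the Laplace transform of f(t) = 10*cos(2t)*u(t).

Standard pair: cos(wt)*u(t) <-> s/(s^2+w^2)
With w = 2: L{10*cos(2t)*u(t)} = 10s/(s^2+4)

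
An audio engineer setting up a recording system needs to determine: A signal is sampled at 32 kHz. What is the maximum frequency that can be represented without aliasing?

The maximum frequency that can be represented without aliasing
is the Nyquist frequency: f_max = f_s / 2 = 32 kHz / 2 = 16 kHz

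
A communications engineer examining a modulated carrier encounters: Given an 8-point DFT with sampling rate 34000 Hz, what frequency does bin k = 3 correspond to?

The frequency of DFT bin k is: f_k = k * f_s / N
f_3 = 3 * 34000 / 8 = 12750 Hz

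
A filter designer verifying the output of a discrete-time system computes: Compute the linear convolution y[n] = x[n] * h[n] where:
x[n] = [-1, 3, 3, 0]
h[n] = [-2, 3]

y[n] = sum_k x[k]*h[n-k]. Output length = len(x) + len(h) - 1 = 4 + 2 - 1 = 5.
y[0] = -1*-2 = 2
y[1] = 3*-2 + -1*3 = -9
y[2] = 3*-2 + 3*3 = 3
y[3] = 0*-2 + 3*3 = 9
y[4] = 0*3 = 0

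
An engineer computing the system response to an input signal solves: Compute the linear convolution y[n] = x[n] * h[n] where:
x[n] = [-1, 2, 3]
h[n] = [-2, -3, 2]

y[n] = sum_k x[k]*h[n-k]. Output length = len(x) + len(h) - 1 = 3 + 3 - 1 = 5.
y[0] = -1*-2 = 2
y[1] = 2*-2 + -1*-3 = -1
y[2] = 3*-2 + 2*-3 + -1*2 = -14
y[3] = 3*-3 + 2*2 = -5
y[4] = 3*2 = 6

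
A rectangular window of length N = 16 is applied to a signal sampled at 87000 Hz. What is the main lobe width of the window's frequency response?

For a rectangular window of length N,
the main lobe width in frequency is 2*f_s/N.
= 2*87000/16 = 10875 Hz
This determines the minimum frequency separation for resolving two sinusoids.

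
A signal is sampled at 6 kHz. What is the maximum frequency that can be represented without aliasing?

The maximum frequency that can be represented without aliasing
is the Nyquist frequency: f_max = f_s / 2 = 6 kHz / 2 = 3 kHz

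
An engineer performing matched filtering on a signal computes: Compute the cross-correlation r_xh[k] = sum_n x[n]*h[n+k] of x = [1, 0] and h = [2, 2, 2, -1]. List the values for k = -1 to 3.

Both sequences indexed from 0 and zero outside their support.
Lags with overlap: k = -1 to 3.
  r_xh[-1] = x[1]*h[0] = 0
  r_xh[0] = x[0]*h[0] + x[1]*h[1] = 2
  r_xh[1] = x[0]*h[1] + x[1]*h[2] = 2
  r_xh[2] = x[0]*h[2] + x[1]*h[3] = 2
  r_xh[3] = x[0]*h[3] = -1
r_xh = [0, 2, 2, 2, -1] (for k = -1, ..., 3)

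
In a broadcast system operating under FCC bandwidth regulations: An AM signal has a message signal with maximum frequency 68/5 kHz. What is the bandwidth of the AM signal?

In AM (double-sideband), the bandwidth is twice the message frequency.
BW = 2 * f_m = 2 * 68/5 kHz = 136/5 kHz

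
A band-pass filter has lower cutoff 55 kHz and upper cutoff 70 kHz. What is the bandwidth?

Bandwidth = f_high - f_low
= 70 kHz - 55 kHz = 15 kHz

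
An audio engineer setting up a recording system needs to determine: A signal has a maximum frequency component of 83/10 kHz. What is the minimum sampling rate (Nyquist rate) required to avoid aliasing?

By the Nyquist-Shannon sampling theorem,
the minimum sampling rate (Nyquist rate) must be at least 2 * f_max.
Nyquist rate = 2 * 83/10 kHz = 83/5 kHz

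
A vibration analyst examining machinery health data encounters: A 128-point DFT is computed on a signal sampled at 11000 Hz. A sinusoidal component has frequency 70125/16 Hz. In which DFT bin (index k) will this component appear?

DFT frequency resolution = f_s/N = 11000/128 = 1375/16 Hz
Bin index k = f_signal / resolution = 70125/16 / 1375/16 = 51
The signal frequency 70125/16 Hz falls in DFT bin k = 51.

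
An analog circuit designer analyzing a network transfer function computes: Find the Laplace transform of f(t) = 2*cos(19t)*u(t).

Standard pair: cos(wt)*u(t) <-> s/(s^2+w^2)
With w = 19: L{2*cos(19t)*u(t)} = 2s/(s^2+361)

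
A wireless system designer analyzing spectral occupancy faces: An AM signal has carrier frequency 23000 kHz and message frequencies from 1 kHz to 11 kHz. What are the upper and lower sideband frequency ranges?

Upper sideband (USB) = fc + [fm_low, fm_high] = 23000 + [1, 11] = [23001, 23011] kHz
Lower sideband (LSB) = fc - [fm_high, fm_low] = 23000 - [11, 1] = [22989, 22999] kHz
Total occupied spectrum: 22989 kHz to 23011 kHz (plus carrier at 23000 kHz)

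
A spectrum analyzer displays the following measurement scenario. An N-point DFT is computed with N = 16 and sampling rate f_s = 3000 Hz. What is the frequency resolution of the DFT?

DFT frequency resolution = f_s / N
= 3000 / 16 = 375/2 Hz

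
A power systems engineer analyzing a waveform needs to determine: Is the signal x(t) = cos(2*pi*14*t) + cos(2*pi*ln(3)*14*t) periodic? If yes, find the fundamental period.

f1 = 14 Hz, f2 = 14*ln(3) Hz
Ratio f2/f1 = ln(3), which is irrational.
Since the frequency ratio is irrational, no common period exists.
The signal is not periodic.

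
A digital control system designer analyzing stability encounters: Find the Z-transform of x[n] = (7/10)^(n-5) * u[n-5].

Time-shifting property: if X(z) = Z{x[n]}, then Z{x[n-d]} = z^(-d) * X(z)
X(z) = z/(z - 7/10) for x[n] = (7/10)^n * u[n]
Z{x[n-5]} = z^(-5) * z/(z - 7/10) = z^(-4)/(z - 7/10)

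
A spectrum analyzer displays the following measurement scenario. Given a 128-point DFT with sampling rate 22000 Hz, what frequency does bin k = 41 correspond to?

The frequency of DFT bin k is: f_k = k * f_s / N
f_41 = 41 * 22000 / 128 = 56375/8 Hz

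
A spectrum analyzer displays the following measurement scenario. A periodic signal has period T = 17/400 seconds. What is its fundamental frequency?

The fundamental frequency is the reciprocal of the period.
f = 1/T = 1/(17/400) = 400/17 Hz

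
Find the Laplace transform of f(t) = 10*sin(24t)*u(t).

Standard pair: sin(wt)*u(t) <-> w/(s^2+w^2)
With w = 24: L{10*sin(24t)*u(t)} = 240/(s^2+576)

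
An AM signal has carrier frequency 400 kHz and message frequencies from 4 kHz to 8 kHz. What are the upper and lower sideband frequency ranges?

Upper sideband (USB) = fc + [fm_low, fm_high] = 400 + [4, 8] = [404, 408] kHz
Lower sideband (LSB) = fc - [fm_high, fm_low] = 400 - [8, 4] = [392, 396] kHz
Total occupied spectrum: 392 kHz to 408 kHz (plus carrier at 400 kHz)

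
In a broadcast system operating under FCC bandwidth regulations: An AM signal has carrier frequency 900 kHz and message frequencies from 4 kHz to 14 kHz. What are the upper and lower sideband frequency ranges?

Upper sideband (USB) = fc + [fm_low, fm_high] = 900 + [4, 14] = [904, 914] kHz
Lower sideband (LSB) = fc - [fm_high, fm_low] = 900 - [14, 4] = [886, 896] kHz
Total occupied spectrum: 886 kHz to 914 kHz (plus carrier at 900 kHz)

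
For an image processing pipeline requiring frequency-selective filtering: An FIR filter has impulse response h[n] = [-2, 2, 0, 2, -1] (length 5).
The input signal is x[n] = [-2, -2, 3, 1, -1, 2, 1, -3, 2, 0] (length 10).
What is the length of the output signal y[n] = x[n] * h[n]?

For linear convolution, the output length is:
len(y) = len(x) + len(h) - 1 = 10 + 5 - 1 = 14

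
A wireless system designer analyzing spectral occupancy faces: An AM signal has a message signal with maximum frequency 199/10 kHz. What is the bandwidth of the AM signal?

In AM (double-sideband), the bandwidth is twice the message frequency.
BW = 2 * f_m = 2 * 199/10 kHz = 199/5 kHz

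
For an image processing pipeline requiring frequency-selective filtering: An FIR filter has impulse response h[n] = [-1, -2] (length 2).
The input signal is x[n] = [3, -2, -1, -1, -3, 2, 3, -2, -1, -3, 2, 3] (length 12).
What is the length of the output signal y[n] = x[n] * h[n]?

For linear convolution, the output length is:
len(y) = len(x) + len(h) - 1 = 12 + 2 - 1 = 13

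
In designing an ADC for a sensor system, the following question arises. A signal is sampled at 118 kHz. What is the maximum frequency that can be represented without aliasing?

The maximum frequency that can be represented without aliasing
is the Nyquist frequency: f_max = f_s / 2 = 118 kHz / 2 = 59 kHz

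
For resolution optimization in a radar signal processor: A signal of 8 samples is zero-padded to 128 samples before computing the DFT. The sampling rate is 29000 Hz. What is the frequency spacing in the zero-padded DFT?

Original DFT: N = 8, resolution = f_s/N = 29000/8 = 3625 Hz
Zero-padded DFT: N = 128, resolution = f_s/N = 29000/128 = 3625/16 Hz
Zero-padding interpolates the spectrum (finer frequency grid)
but does NOT improve the true spectral resolution (ability to resolve close frequencies).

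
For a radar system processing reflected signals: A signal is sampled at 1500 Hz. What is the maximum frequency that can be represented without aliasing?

The maximum frequency that can be represented without aliasing
is the Nyquist frequency: f_max = f_s / 2 = 1500 Hz / 2 = 750 Hz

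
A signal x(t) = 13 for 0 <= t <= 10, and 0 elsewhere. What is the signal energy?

Energy = integral of |x(t)|^2 dt over the signal duration
= 13^2 * 10 = 169 * 10 = 1690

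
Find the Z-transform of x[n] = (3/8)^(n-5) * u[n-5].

Time-shifting property: if X(z) = Z{x[n]}, then Z{x[n-d]} = z^(-d) * X(z)
X(z) = z/(z - 3/8) for x[n] = (3/8)^n * u[n]
Z{x[n-5]} = z^(-5) * z/(z - 3/8) = z^(-4)/(z - 3/8)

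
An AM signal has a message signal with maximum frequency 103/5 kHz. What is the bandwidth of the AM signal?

In AM (double-sideband), the bandwidth is twice the message frequency.
BW = 2 * f_m = 2 * 103/5 kHz = 206/5 kHz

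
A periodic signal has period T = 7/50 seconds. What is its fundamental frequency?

The fundamental frequency is the reciprocal of the period.
f = 1/T = 1/(7/50) = 50/7 Hz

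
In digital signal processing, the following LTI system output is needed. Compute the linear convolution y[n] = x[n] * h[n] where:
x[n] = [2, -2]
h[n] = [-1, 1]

y[n] = sum_k x[k]*h[n-k]. Output length = len(x) + len(h) - 1 = 2 + 2 - 1 = 3.
y[0] = 2*-1 = -2
y[1] = -2*-1 + 2*1 = 4
y[2] = -2*1 = -2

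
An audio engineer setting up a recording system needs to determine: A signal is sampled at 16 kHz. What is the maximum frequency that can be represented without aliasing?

The maximum frequency that can be represented without aliasing
is the Nyquist frequency: f_max = f_s / 2 = 16 kHz / 2 = 8 kHz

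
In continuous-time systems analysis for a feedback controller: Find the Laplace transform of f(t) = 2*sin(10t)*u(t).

Standard pair: sin(wt)*u(t) <-> w/(s^2+w^2)
With w = 10: L{2*sin(10t)*u(t)} = 20/(s^2+100)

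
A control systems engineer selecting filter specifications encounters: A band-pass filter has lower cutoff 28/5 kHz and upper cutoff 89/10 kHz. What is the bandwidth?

Bandwidth = f_high - f_low
= 89/10 kHz - 28/5 kHz = 33/10 kHz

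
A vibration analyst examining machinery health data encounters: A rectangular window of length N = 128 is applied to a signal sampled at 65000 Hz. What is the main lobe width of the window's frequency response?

For a rectangular window of length N,
the main lobe width in frequency is 2*f_s/N.
= 2*65000/128 = 8125/8 Hz
This determines the minimum frequency separation for resolving two sinusoids.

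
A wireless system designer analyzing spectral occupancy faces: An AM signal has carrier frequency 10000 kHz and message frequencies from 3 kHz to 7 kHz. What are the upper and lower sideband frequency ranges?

Upper sideband (USB) = fc + [fm_low, fm_high] = 10000 + [3, 7] = [10003, 10007] kHz
Lower sideband (LSB) = fc - [fm_high, fm_low] = 10000 - [7, 3] = [9993, 9997] kHz
Total occupied spectrum: 9993 kHz to 10007 kHz (plus carrier at 10000 kHz)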